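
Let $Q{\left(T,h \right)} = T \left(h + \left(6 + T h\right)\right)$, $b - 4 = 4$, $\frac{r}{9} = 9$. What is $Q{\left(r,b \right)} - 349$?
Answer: $53273$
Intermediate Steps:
$r = 81$ ($r = 9 \cdot 9 = 81$)
$b = 8$ ($b = 4 + 4 = 8$)
$Q{\left(T,h \right)} = T \left(6 + h + T h\right)$
$Q{\left(r,b \right)} - 349 = 81 \left(6 + 8 + 81 \cdot 8\right) - 349 = 81 \left(6 + 8 + 648\right) - 349 = 81 \cdot 662 - 349 = 53622 - 349 = 53273$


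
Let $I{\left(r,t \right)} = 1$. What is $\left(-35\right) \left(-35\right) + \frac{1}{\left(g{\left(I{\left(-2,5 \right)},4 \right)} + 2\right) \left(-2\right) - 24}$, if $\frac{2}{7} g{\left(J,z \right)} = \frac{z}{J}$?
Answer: $\frac{68599}{56} \approx 1225.0$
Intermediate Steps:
$g{\left(J,z \right)} = \frac{7 z}{2 J}$ ($g{\left(J,z \right)} = \frac{7 \frac{z}{J}}{2} = \frac{7 z}{2 J}$)
$\left(-35\right) \left(-35\right) + \frac{1}{\left(g{\left(I{\left(-2,5 \right)},4 \right)} + 2\right) \left(-2\right) - 24} = \left(-35\right) \left(-35\right) + \frac{1}{\left(\frac{7}{2} \cdot 4 \cdot 1^{-1} + 2\right) \left(-2\right) - 24} = 1225 + \frac{1}{\left(\frac{7}{2} \cdot 4 \cdot 1 + 2\right) \left(-2\right) - 24} = 1225 + \frac{1}{\left(14 + 2\right) \left(-2\right) - 24} = 1225 + \frac{1}{16 \left(-2\right) - 24} = 1225 + \frac{1}{-32 - 24} = 1225 + \frac{1}{-56} = 1225 - \frac{1}{56} = \frac{68599}{56}$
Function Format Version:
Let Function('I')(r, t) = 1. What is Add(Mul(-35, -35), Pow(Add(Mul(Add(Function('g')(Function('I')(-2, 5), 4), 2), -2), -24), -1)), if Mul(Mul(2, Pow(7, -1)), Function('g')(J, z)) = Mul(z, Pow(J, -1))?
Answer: Rational(68599, 56) ≈ 1225.0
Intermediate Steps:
Function('g')(J, z) = Mul(Rational(7, 2), z, Pow(J, -1)) (Function('g')(J, z) = Mul(Rational(7, 2), Mul(z, Pow(J, -1))) = Mul(Rational(7, 2), z, Pow(J, -1)))
Add(Mul(-35, -35), Pow(Add(Mul(Add(Function('g')(Function('I')(-2, 5), 4), 2), -2), -24), -1)) = Add(Mul(-35, -35), Pow(Add(Mul(Add(Mul(Rational(7, 2), 4, Pow(1, -1)), 2), -2), -24), -1)) = Add(1225, Pow(Add(Mul(Add(Mul(Rational(7, 2), 4, 1), 2), -2), -24), -1)) = Add(1225, Pow(Add(Mul(Add(14, 2), -2), -24), -1)) = Add(1225, Pow(Add(Mul(16, -2), -24), -1)) = Add(1225, Pow(Add(-32, -24), -1)) = Add(1225, Pow(-56, -1)) = Add(1225, Rational(-1, 56)) = Rational(68599, 56)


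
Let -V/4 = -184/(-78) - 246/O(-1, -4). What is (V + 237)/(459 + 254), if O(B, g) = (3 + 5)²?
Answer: 75797/222456 ≈ 0.34073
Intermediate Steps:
O(B, g) = 64 (O(B, g) = 8² = 64)
V = 1853/312 (V = -4*(-184/(-78) - 246/64) = -4*(-184*(-1/78) - 246*1/64) = -4*(92/39 - 123/32) = -4*(-1853/1248) = 1853/312 ≈ 5.9391)
(V + 237)/(459 + 254) = (1853/312 + 237)/(459 + 254) = (75797/312)/713 = (75797/312)*(1/713) = 75797/222456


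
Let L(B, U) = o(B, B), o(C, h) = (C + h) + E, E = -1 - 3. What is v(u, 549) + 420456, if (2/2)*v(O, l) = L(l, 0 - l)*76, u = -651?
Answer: 503600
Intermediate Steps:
E = -4
o(C, h) = -4 + C + h (o(C, h) = (C + h) - 4 = -4 + C + h)
L(B, U) = -4 + 2*B (L(B, U) = -4 + B + B = -4 + 2*B)
v(O, l) = -304 + 152*l (v(O, l) = (-4 + 2*l)*76 = -304 + 152*l)
v(u, 549) + 420456 = (-304 + 152*549) + 420456 = (-304 + 83448) + 420456 = 83144 + 420456 = 503600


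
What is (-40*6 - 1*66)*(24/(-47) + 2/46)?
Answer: 154530/1081 ≈ 142.95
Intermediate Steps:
(-40*6 - 1*66)*(24/(-47) + 2/46) = (-240 - 66)*(24*(-1/47) + 2*(1/46)) = -306*(-24/47 + 1/23) = -306*(-505/1081) = 154530/1081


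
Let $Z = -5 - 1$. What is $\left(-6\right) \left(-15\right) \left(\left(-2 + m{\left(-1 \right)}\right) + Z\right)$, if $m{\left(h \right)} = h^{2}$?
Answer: $-630$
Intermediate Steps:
$Z = -6$ ($Z = -5 - 1 = -6$)
$\left(-6\right) \left(-15\right) \left(\left(-2 + m{\left(-1 \right)}\right) + Z\right) = \left(-6\right) \left(-15\right) \left(\left(-2 + \left(-1\right)^{2}\right) - 6\right) = 90 \left(\left(-2 + 1\right) - 6\right) = 90 \left(-1 - 6\right) = 90 \left(-7\right) = -630$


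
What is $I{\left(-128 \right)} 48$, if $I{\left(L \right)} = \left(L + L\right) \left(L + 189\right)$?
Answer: $-749568$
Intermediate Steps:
$I{\left(L \right)} = 2 L \left(189 + L\right)$
$I{\left(-128 \right)} 48 = 2 \left(-128\right) \left(189 - 128\right) 48 = 2 \left(-128\right) 61 \cdot 48 = \left(-15616\right) 48 = -749568$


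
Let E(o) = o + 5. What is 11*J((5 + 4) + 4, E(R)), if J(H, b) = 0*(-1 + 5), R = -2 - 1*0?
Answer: 0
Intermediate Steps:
R = -2 (R = -2 + 0 = -2)
E(o) = 5 + o
J(H, b) = 0 (J(H, b) = 0*4 = 0)
11*J((5 + 4) + 4, E(R)) = 11*0 = 0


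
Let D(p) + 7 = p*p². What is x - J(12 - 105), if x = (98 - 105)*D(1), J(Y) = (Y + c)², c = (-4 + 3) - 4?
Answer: -9562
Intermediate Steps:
c = -5 (c = -1 - 4 = -5)
D(p) = -7 + p³ (D(p) = -7 + p*p² = -7 + p³)
J(Y) = (-5 + Y)² (J(Y) = (Y - 5)² = (-5 + Y)²)
x = 42 (x = (98 - 105)*(-7 + 1³) = -7*(-7 + 1) = -7*(-6) = 42)
x - J(12 - 105) = 42 - (-5 + (12 - 105))² = 42 - (-5 - 93)² = 42 - 1*(-98)² = 42 - 1*9604 = 42 - 9604 = -9562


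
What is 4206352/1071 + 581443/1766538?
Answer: 5396734477/1373974 ≈ 3927.8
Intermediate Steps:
4206352/1071 + 581443/1766538 = 5396734477/1373974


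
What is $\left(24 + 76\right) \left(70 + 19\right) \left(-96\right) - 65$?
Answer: $-854465$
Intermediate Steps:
$\left(24 + 76\right) \left(70 + 19\right) \left(-96\right) - 65 = 100 \cdot 89 \left(-96\right) - 65 = 8900 \left(-96\right) - 65 = -854400 - 65 = -854465$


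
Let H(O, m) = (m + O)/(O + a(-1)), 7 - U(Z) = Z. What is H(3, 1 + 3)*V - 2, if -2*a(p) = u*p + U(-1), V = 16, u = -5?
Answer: -34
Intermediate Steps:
U(Z) = 7 - Z
a(p) = -4 + 5*p/2 (a(p) = -(-5*p + (7 - 1*(-1)))/2 = -(-5*p + (7 + 1))/2 = -(-5*p + 8)/2 = -(8 - 5*p)/2 = -4 + 5*p/2)
H(O, m) = (O + m)/(-13/2 + O) (H(O, m) = (m + O)/(O + (-4 + (5/2)*(-1))) = (O + m)/(O + (-4 - 5/2)) = (O + m)/(O - 13/2) = (O + m)/(-13/2 + O))
H(3, 1 + 3)*V - 2 = (2*(3 + (1 + 3))/(-13 + 2*3))*16 - 2 = (2*(3 + 4)/(-13 + 6))*16 - 2 = (2*7/(-7))*16 - 2 = (2*(-⅐)*7)*16 - 2 = -2*16 - 2 = -32 - 2 = -34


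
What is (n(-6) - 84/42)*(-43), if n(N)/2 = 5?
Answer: -344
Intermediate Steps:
n(N) = 10 (n(N) = 2*5 = 10)
(n(-6) - 84/42)*(-43) = (10 - 84/42)*(-43) = (10 - 84*1/42)*(-43) = (10 - 2)*(-43) = 8*(-43) = -344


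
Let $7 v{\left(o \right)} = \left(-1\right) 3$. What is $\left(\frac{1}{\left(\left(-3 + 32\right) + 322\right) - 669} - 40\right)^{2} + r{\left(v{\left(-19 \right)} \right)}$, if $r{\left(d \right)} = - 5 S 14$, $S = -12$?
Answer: $\frac{246768001}{101124} \approx 2440.3$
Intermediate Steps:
$v{\left(o \right)} = - \frac{3}{7}$ ($v{\left(o \right)} = \frac{\left(-1\right) 3}{7} = \frac{1}{7} \left(-3\right) = - \frac{3}{7}$)
$r{\left(d \right)} = 840$ ($r{\left(d \right)} = \left(-5\right) \left(-12\right) 14 = 60 \cdot 14 = 840$)
$\left(\frac{1}{\left(\left(-3 + 32\right) + 322\right) - 669} - 40\right)^{2} + r{\left(v{\left(-19 \right)} \right)} = \left(\frac{1}{\left(\left(-3 + 32\right) + 322\right) - 669} - 40\right)^{2} + 840 = \left(\frac{1}{\left(29 + 322\right) - 669} - 40\right)^{2} + 840 = \left(\frac{1}{351 - 669} - 40\right)^{2} + 840 = \left(\frac{1}{-318} - 40\right)^{2} + 840 = \left(- \frac{1}{318} - 40\right)^{2} + 840 = \left(- \frac{12721}{318}\right)^{2} + 840 = \frac{161823841}{101124} + 840 = \frac{246768001}{101124}$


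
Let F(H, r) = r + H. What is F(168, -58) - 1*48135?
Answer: -48025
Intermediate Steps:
F(H, r) = H + r
F(168, -58) - 1*48135 = (168 - 58) - 1*48135 = 110 - 48135 = -48025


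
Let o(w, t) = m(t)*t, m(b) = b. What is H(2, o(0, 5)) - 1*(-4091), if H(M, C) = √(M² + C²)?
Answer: 4091 + √629 ≈ 4116.1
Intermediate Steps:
o(w, t) = t² (o(w, t) = t*t = t²)
H(M, C) = √(C² + M²)
H(2, o(0, 5)) - 1*(-4091) = √((5²)² + 2²) - 1*(-4091) = √(25² + 4) + 4091 = √(625 + 4) + 4091 = √629 + 4091 = 4091 + √629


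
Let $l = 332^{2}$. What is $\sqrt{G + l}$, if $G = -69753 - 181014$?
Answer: $i \sqrt{140543} \approx 374.89 i$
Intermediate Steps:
$l = 110224$
$G = -250767$ ($G = -69753 - 181014 = -250767$)
$\sqrt{G + l} = \sqrt{-250767 + 110224} = \sqrt{-140543} = i \sqrt{140543}$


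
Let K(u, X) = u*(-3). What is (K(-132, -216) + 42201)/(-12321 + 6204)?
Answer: -14199/2039 ≈ -6.9637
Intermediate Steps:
K(u, X) = -3*u
(K(-132, -216) + 42201)/(-12321 + 6204) = (-3*(-132) + 42201)/(-12321 + 6204) = (396 + 42201)/(-6117) = 42597*(-1/6117) = -14199/2039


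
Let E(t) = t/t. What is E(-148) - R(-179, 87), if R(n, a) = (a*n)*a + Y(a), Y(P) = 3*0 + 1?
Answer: 1354851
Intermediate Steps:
Y(P) = 1 (Y(P) = 0 + 1 = 1)
R(n, a) = 1 + n*a² (R(n, a) = (a*n)*a + 1 = n*a² + 1 = 1 + n*a²)
E(t) = 1
E(-148) - R(-179, 87) = 1 - (1 - 179*87²) = 1 - (1 - 179*7569) = 1 - (1 - 1354851) = 1 - 1*(-1354850) = 1 + 1354850 = 1354851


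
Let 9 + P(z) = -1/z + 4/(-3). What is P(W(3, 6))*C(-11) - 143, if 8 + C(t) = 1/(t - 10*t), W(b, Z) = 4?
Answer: -69427/1188 ≈ -58.440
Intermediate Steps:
P(z) = -31/3 - 1/z (P(z) = -9 + (-1/z + 4/(-3)) = -9 + (-1/z + 4*(-⅓)) = -9 + (-1/z - 4/3) = -9 + (-4/3 - 1/z) = -31/3 - 1/z)
C(t) = -8 - 1/(9*t) (C(t) = -8 + 1/(t - 10*t) = -8 + 1/(-9*t) = -8 - 1/(9*t))
P(W(3, 6))*C(-11) - 143 = (-31/3 - 1/4)*(-8 - ⅑/(-11)) - 143 = (-31/3 - 1*¼)*(-8 - ⅑*(-1/11)) - 143 = (-31/3 - ¼)*(-8 + 1/99) - 143 = -127/12*(-791/99) - 143 = 100457/1188 - 143 = -69427/1188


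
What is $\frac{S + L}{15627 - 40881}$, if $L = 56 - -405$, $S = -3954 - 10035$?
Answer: $\frac{6764}{12627} \approx 0.53568$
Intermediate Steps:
$S = -13989$
$L = 461$ ($L = 56 + 405 = 461$)
$\frac{S + L}{15627 - 40881} = \frac{-13989 + 461}{15627 - 40881} = - \frac{13528}{-25254} = \left(-13528\right) \left(- \frac{1}{25254}\right) = \frac{6764}{12627}$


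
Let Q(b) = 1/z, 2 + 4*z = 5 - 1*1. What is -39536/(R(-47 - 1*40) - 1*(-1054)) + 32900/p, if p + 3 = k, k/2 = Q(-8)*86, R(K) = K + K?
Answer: 87899/1705 ≈ 51.554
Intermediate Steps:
R(K) = 2*K
z = 1/2 (z = -1/2 + (5 - 1*1)/4 = -1/2 + (5 - 1)/4 = -1/2 + (1/4)*4 = -1/2 + 1 = 1/2 ≈ 0.50000)
Q(b) = 2 (Q(b) = 1/(1/2) = 2)
k = 344 (k = 2*(2*86) = 2*172 = 344)
p = 341 (p = -3 + 344 = 341)
-39536/(R(-47 - 1*40) - 1*(-1054)) + 32900/p = -39536/(2*(-47 - 1*40) - 1*(-1054)) + 32900/341 = -39536/(2*(-47 - 40) + 1054) + 32900*(1/341) = -39536/(2*(-87) + 1054) + 32900/341 = -39536/(-174 + 1054) + 32900/341 = -39536/880 + 32900/341 = -39536*1/880 + 32900/341 = -2471/55 + 32900/341 = 87899/1705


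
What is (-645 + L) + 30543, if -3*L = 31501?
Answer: 58193/3 ≈ 19398.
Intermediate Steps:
L = -31501/3 (L = -⅓*31501 = -31501/3 ≈ -10500.)
(-645 + L) + 30543 = (-645 - 31501/3) + 30543 = -33436/3 + 30543 = 58193/3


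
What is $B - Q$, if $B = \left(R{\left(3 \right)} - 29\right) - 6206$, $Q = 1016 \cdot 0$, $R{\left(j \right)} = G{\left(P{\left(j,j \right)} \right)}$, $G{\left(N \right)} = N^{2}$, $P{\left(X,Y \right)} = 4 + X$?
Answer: $-6186$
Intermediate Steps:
$R{\left(j \right)} = \left(4 + j\right)^{2}$
$Q = 0$
$B = -6186$ ($B = \left(\left(4 + 3\right)^{2} - 29\right) - 6206 = \left(7^{2} - 29\right) - 6206 = \left(49 - 29\right) - 6206 = 20 - 6206 = -6186$)
$B - Q = -6186 - 0 = -6186 + 0 = -6186$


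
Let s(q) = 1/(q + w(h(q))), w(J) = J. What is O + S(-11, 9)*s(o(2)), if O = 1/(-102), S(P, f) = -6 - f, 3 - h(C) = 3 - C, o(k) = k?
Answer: -767/204 ≈ -3.7598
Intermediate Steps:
h(C) = C (h(C) = 3 - (3 - C) = 3 + (-3 + C) = C)
O = -1/102 ≈ -0.0098039
s(q) = 1/(2*q) (s(q) = 1/(q + q) = 1/(2*q))
O + S(-11, 9)*s(o(2)) = -1/102 + (-6 - 1*9)*((1/2)/2) = -1/102 + (-6 - 9)*((1/2)*(1/2)) = -1/102 - 15*1/4 = -1/102 - 15/4 = -767/204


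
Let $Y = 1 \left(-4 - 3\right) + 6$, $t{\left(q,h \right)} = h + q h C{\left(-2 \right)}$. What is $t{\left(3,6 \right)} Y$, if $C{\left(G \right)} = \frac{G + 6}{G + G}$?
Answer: $12$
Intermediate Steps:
$C{\left(G \right)} = \frac{6 + G}{2 G}$
$t{\left(q,h \right)} = h - h q$ ($t{\left(q,h \right)} = h + q h \frac{6 - 2}{2 \left(-2\right)} = h + h q \frac{1}{2} \left(- \frac{1}{2}\right) 4 = h + h q \left(-1\right) = h - h q$)
$Y = -1$ ($Y = 1 \left(-4 - 3\right) + 6 = 1 \left(-7\right) + 6 = -7 + 6 = -1$)
$t{\left(3,6 \right)} Y = 6 \left(1 - 3\right) \left(-1\right) = 6 \left(-2\right) \left(-1\right) = \left(-12\right) \left(-1\right) = 12$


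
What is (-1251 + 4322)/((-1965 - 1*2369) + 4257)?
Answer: -3071/77 ≈ -39.883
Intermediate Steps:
(-1251 + 4322)/((-1965 - 1*2369) + 4257) = 3071/((-1965 - 2369) + 4257) = 3071/(-4334 + 4257) = 3071/(-77) = 3071*(-1/77) = -3071/77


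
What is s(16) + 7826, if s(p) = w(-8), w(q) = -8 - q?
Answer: 7826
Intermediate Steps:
s(p) = 0 (s(p) = -8 - 1*(-8) = -8 + 8 = 0)
s(16) + 7826 = 0 + 7826 = 7826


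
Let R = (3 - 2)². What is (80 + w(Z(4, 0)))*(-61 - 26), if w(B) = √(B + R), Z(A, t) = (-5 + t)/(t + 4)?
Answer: -6960 - 87*I/2 ≈ -6960.0 - 43.5*I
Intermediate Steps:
Z(A, t) = (-5 + t)/(4 + t)
R = 1 (R = 1² = 1)
w(B) = √(1 + B) (w(B) = √(B + 1) = √(1 + B))
(80 + w(Z(4, 0)))*(-61 - 26) = (80 + √(1 + (-5 + 0)/(4 + 0)))*(-61 - 26) = (80 + √(1 - 5/4))*(-87) = (80 + √(-¼))*(-87) = (80 + I/2)*(-87) = -6960 - 87*I/2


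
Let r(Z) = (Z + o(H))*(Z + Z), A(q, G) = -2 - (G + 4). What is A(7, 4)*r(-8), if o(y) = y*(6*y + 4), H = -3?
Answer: 5440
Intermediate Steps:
A(q, G) = -6 - G (A(q, G) = -2 - (4 + G) = -2 + (-4 - G) = -6 - G)
o(y) = y*(4 + 6*y)
r(Z) = 2*Z*(42 + Z) (r(Z) = (Z + 2*(-3)*(2 + 3*(-3)))*(Z + Z) = (Z + 2*(-3)*(2 - 9))*(2*Z) = (Z + 2*(-3)*(-7))*(2*Z) = (Z + 42)*(2*Z) = (42 + Z)*(2*Z) = 2*Z*(42 + Z))
A(7, 4)*r(-8) = (-6 - 1*4)*(2*(-8)*(42 - 8)) = (-6 - 4)*(2*(-8)*34) = -10*(-544) = 5440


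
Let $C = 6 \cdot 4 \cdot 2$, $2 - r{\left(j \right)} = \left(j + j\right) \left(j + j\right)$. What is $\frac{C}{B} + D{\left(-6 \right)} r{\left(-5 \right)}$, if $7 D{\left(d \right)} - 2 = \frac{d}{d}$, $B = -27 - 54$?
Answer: $- \frac{1150}{27} \approx -42.593$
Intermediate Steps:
$B = -81$ ($B = -27 - 54 = -81$)
$r{\left(j \right)} = 2 - 4 j^{2}$ ($r{\left(j \right)} = 2 - \left(j + j\right) \left(j + j\right) = 2 - 2 j 2 j = 2 - 4 j^{2}$)
$D{\left(d \right)} = \frac{3}{7}$ ($D{\left(d \right)} = \frac{2}{7} + \frac{d \frac{1}{d}}{7} = \frac{2}{7} + \frac{1}{7} \cdot 1 = \frac{2}{7} + \frac{1}{7} = \frac{3}{7}$)
$C = 48$ ($C = 24 \cdot 2 = 48$)
$\frac{C}{B} + D{\left(-6 \right)} r{\left(-5 \right)} = \frac{48}{-81} + \frac{3 \left(2 - 4 \left(-5\right)^{2}\right)}{7} = 48 \left(- \frac{1}{81}\right) + \frac{3 \left(2 - 100\right)}{7} = - \frac{16}{27} + \frac{3 \left(2 - 100\right)}{7} = - \frac{16}{27} + \frac{3}{7} \left(-98\right) = - \frac{16}{27} - 42 = - \frac{1150}{27}$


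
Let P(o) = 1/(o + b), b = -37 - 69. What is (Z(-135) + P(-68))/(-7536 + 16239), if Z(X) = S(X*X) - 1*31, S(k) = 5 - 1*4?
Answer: -5221/1514322 ≈ -0.0034477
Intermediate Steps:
S(k) = 1 (S(k) = 5 - 4 = 1)
b = -106
P(o) = 1/(-106 + o) (P(o) = 1/(o - 106) = 1/(-106 + o))
Z(X) = -30 (Z(X) = 1 - 1*31 = 1 - 31 = -30)
(Z(-135) + P(-68))/(-7536 + 16239) = (-30 + 1/(-106 - 68))/(-7536 + 16239) = (-30 + 1/(-174))/8703 = (-30 - 1/174)*(1/8703) = -5221/174*1/8703 = -5221/1514322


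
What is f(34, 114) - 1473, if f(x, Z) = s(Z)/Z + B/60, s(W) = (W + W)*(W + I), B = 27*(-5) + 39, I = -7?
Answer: -6303/5 ≈ -1260.6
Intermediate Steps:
B = -96 (B = -135 + 39 = -96)
s(W) = 2*W*(-7 + W) (s(W) = (W + W)*(W - 7) = (2*W)*(-7 + W) = 2*W*(-7 + W))
f(x, Z) = -78/5 + 2*Z (f(x, Z) = (2*Z*(-7 + Z))/Z - 96/60 = (-14 + 2*Z) - 96*1/60 = (-14 + 2*Z) - 8/5 = -78/5 + 2*Z)
f(34, 114) - 1473 = (-78/5 + 2*114) - 1473 = (-78/5 + 228) - 1473 = 1062/5 - 1473 = -6303/5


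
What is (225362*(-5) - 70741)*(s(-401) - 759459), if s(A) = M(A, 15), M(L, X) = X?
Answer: 909472921644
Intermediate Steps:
s(A) = 15
(225362*(-5) - 70741)*(s(-401) - 759459) = (225362*(-5) - 70741)*(15 - 759459) = (-1126810 - 70741)*(-759444) = -1197551*(-759444) = 909472921644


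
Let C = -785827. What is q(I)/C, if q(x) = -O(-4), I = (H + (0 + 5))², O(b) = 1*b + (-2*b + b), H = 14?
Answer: 0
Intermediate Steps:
O(b) = 0 (O(b) = b - b = 0)
I = 361 (I = (14 + (0 + 5))² = (14 + 5)² = 19² = 361)
q(x) = 0 (q(x) = -1*0 = 0)
q(I)/C = 0/(-785827) = 0*(-1/785827) = 0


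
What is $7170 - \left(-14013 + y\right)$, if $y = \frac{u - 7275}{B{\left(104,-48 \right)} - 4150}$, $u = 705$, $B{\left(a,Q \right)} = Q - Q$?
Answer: $\frac{8790288}{415} \approx 21181.0$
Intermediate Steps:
$B{\left(a,Q \right)} = 0$
$y = \frac{657}{415}$ ($y = \frac{705 - 7275}{0 - 4150} = - \frac{6570}{-4150} = \left(-6570\right) \left(- \frac{1}{4150}\right) = \frac{657}{415} \approx 1.5831$)
$7170 - \left(-14013 + y\right) = 7170 - \left(-14013 + \frac{657}{415}\right) = 7170 - - \frac{5814738}{415} = 7170 + \frac{5814738}{415} = \frac{8790288}{415}$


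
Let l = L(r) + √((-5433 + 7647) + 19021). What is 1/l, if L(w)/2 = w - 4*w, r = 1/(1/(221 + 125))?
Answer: -2076/4288541 - √21235/4288541 ≈ -0.00051806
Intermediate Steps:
r = 346 (r = 1/(1/346) = 346)
L(w) = -6*w (L(w) = 2*(w - 4*w) = 2*(-3*w) = -6*w)
l = -2076 + √21235 (l = -6*346 + √((-5433 + 7647) + 19021) = -2076 + √(2214 + 19021) = -2076 + √21235 ≈ -1930.3)
1/l = 1/(-2076 + √21235)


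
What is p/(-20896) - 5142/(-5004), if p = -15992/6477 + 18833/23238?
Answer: 149753736133019/145723418106048 ≈ 1.0277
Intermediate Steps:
p = -83213585/50170842 (p = -15992*1/6477 + 18833*(1/23238) = -15992/6477 + 18833/23238 = -83213585/50170842 ≈ -1.6586)
p/(-20896) - 5142/(-5004) = -83213585/50170842/(-20896) - 5142/(-5004) = -83213585/50170842*(-1/20896) - 5142*(-1/5004) = 83213585/1048369914432 + 857/834 = 149753736133019/145723418106048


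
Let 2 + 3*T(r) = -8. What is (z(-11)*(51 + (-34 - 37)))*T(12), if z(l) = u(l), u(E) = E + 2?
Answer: -600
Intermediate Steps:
u(E) = 2 + E
z(l) = 2 + l
T(r) = -10/3 (T(r) = -2/3 + (1/3)*(-8) = -2/3 - 8/3 = -10/3)
(z(-11)*(51 + (-34 - 37)))*T(12) = ((2 - 11)*(51 + (-34 - 37)))*(-10/3) = -9*(51 - 71)*(-10/3) = -9*(-20)*(-10/3) = 180*(-10/3) = -600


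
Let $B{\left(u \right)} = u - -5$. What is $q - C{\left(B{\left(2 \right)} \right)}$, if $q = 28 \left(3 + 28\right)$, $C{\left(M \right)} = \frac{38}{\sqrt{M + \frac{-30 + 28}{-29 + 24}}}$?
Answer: $868 - \frac{38 \sqrt{185}}{37} \approx 854.03$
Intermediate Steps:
$B{\left(u \right)} = 5 + u$ ($B{\left(u \right)} = u + 5 = 5 + u$)
$C{\left(M \right)} = \frac{38}{\sqrt{\frac{2}{5} + M}}$ ($C{\left(M \right)} = \frac{38}{\sqrt{M - \frac{2}{-5}}} = \frac{38}{\sqrt{M - - \frac{2}{5}}} = \frac{38}{\sqrt{M + \frac{2}{5}}} = \frac{38}{\sqrt{\frac{2}{5} + M}}$)
$q = 868$ ($q = 28 \cdot 31 = 868$)
$q - C{\left(B{\left(2 \right)} \right)} = 868 - \frac{38 \sqrt{5}}{\sqrt{2 + 5 \left(5 + 2\right)}} = 868 - \frac{38 \sqrt{5}}{\sqrt{2 + 5 \cdot 7}} = 868 - \frac{38 \sqrt{5}}{\sqrt{2 + 35}} = 868 - \frac{38 \sqrt{5}}{\sqrt{37}} = 868 - 38 \sqrt{5} \frac{\sqrt{37}}{37} = 868 - \frac{38 \sqrt{185}}{37}$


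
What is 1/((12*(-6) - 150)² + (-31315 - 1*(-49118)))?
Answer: 1/67087 ≈ 1.4906e-5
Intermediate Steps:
1/((12*(-6) - 150)² + (-31315 - 1*(-49118))) = 1/((-72 - 150)² + (-31315 + 49118)) = 1/((-222)² + 17803) = 1/(49284 + 17803) = 1/67087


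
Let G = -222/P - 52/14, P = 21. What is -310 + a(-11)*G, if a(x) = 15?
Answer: -3670/7 ≈ -524.29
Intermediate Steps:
G = -100/7 (G = -222/21 - 52/14 = -222*1/21 - 52*1/14 = -74/7 - 26/7 = -100/7 ≈ -14.286)
-310 + a(-11)*G = -310 + 15*(-100/7) = -310 - 1500/7 = -3670/7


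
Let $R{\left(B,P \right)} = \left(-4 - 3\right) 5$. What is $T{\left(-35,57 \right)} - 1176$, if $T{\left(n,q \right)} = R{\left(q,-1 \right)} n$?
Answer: $49$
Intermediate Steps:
$R{\left(B,P \right)} = -35$ ($R{\left(B,P \right)} = \left(-7\right) 5 = -35$)
$T{\left(n,q \right)} = - 35 n$
$T{\left(-35,57 \right)} - 1176 = \left(-35\right) \left(-35\right) - 1176 = 1225 - 1176 = 49$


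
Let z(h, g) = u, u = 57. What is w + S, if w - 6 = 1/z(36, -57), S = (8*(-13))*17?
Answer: -100433/57 ≈ -1762.0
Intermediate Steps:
z(h, g) = 57
S = -1768 (S = -104*17 = -1768)
w = 343/57 (w = 6 + 1/57 = 343/57 ≈ 6.0175)
w + S = 343/57 - 1768 = -100433/57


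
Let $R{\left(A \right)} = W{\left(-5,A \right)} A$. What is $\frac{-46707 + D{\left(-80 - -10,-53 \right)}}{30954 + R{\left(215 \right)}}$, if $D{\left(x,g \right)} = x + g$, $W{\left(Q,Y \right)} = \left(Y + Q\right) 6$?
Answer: $- \frac{1115}{7187} \approx -0.15514$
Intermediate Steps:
$W{\left(Q,Y \right)} = 6 Q + 6 Y$ ($W{\left(Q,Y \right)} = \left(Q + Y\right) 6 = 6 Q + 6 Y$)
$R{\left(A \right)} = A \left(-30 + 6 A\right)$ ($R{\left(A \right)} = \left(6 \left(-5\right) + 6 A\right) A = \left(-30 + 6 A\right) A = A \left(-30 + 6 A\right)$)
$D{\left(x,g \right)} = g + x$
$\frac{-46707 + D{\left(-80 - -10,-53 \right)}}{30954 + R{\left(215 \right)}} = \frac{-46707 - 123}{30954 + 6 \cdot 215 \left(-5 + 215\right)} = \frac{-46707 + \left(-53 + \left(-80 + 10\right)\right)}{30954 + 6 \cdot 215 \cdot 210} = \frac{-46707 - 123}{30954 + 270900} = \frac{-46707 - 123}{301854} = \left(-46830\right) \frac{1}{301854} = - \frac{1115}{7187}$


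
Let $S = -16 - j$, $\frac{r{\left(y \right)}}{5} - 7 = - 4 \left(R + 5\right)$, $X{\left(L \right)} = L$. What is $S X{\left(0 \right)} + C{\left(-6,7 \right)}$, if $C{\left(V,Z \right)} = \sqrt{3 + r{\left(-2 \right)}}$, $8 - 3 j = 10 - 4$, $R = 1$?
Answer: $i \sqrt{82} \approx 9.0554 i$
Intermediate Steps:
$j = \frac{2}{3}$ ($j = \frac{8}{3} - \frac{10 - 4}{3} = \frac{8}{3} - 2 = \frac{2}{3} \approx 0.66667$)
$r{\left(y \right)} = -85$ ($r{\left(y \right)} = 35 + 5 \left(- 4 \left(1 + 5\right)\right) = 35 + 5 \left(\left(-4\right) 6\right) = 35 + 5 \left(-24\right) = 35 - 120 = -85$)
$S = - \frac{50}{3}$ ($S = -16 - \frac{2}{3} = - \frac{50}{3} \approx -16.667$)
$C{\left(V,Z \right)} = i \sqrt{82}$ ($C{\left(V,Z \right)} = \sqrt{3 - 85} = \sqrt{-82} = i \sqrt{82}$)
$S X{\left(0 \right)} + C{\left(-6,7 \right)} = \left(- \frac{50}{3}\right) 0 + i \sqrt{82} = 0 + i \sqrt{82} = i \sqrt{82}$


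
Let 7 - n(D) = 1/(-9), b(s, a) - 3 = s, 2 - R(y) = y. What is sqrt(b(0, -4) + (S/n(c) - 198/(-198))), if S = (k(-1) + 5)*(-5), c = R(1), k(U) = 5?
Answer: I*sqrt(194)/8 ≈ 1.741*I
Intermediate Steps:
R(y) = 2 - y
b(s, a) = 3 + s
c = 1 (c = 2 - 1*1 = 2 - 1 = 1)
n(D) = 64/9 (n(D) = 7 - 1/(-9) = 7 - 1*(-1/9) = 7 + 1/9 = 64/9)
S = -50 (S = (5 + 5)*(-5) = 10*(-5) = -50)
sqrt(b(0, -4) + (S/n(c) - 198/(-198))) = sqrt((3 + 0) + (-50/64/9 - 198/(-198))) = sqrt(3 + (-50*9/64 - 198*(-1/198))) = sqrt(3 + (-225/32 + 1)) = sqrt(3 - 193/32) = sqrt(-97/32) = I*sqrt(194)/8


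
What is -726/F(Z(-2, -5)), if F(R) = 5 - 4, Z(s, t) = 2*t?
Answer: -726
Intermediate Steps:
F(R) = 1
-726/F(Z(-2, -5)) = -726/1 = -726*1 = -726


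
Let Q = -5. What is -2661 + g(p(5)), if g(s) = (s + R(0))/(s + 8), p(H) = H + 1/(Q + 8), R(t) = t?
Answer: -13303/5 ≈ -2660.6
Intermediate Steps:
p(H) = ⅓ + H (p(H) = H + 1/(-5 + 8) = H + 1/3 = H + ⅓ = ⅓ + H)
g(s) = s/(8 + s) (g(s) = (s + 0)/(s + 8) = s/(8 + s))
-2661 + g(p(5)) = -2661 + (⅓ + 5)/(8 + (⅓ + 5)) = -2661 + 16/(3*(8 + 16/3)) = -2661 + 16/(3*(40/3)) = -2661 + (16/3)*(3/40) = -2661 + ⅖ = -13303/5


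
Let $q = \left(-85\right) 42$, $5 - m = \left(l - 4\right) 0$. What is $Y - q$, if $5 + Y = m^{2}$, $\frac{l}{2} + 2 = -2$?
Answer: $3590$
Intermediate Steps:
$l = -8$ ($l = -4 + 2 \left(-2\right) = -4 - 4 = -8$)
$m = 5$ ($m = 5 - \left(-8 - 4\right) 0 = 5 - \left(-12\right) 0 = 5 - 0 = 5 + 0 = 5$)
$q = -3570$
$Y = 20$ ($Y = -5 + 5^{2} = -5 + 25 = 20$)
$Y - q = 20 - -3570 = 20 + 3570 = 3590$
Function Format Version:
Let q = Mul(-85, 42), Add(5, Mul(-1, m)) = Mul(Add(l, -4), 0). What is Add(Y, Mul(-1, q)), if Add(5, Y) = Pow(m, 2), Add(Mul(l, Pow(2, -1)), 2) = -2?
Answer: 3590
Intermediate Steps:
l = -8 (l = Add(-4, Mul(2, -2)) = Add(-4, -4) = -8)
m = 5 (m = Add(5, Mul(-1, Mul(Add(-8, -4), 0))) = Add(5, Mul(-1, Mul(-12, 0))) = Add(5, Mul(-1, 0)) = Add(5, 0) = 5)
q = -3570
Y = 20 (Y = Add(-5, Pow(5, 2)) = Add(-5, 25) = 20)
Add(Y, Mul(-1, q)) = Add(20, Mul(-1, -3570)) = Add(20, 3570) = 3590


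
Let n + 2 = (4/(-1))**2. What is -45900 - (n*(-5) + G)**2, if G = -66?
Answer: -64396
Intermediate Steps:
n = 14 (n = -2 + (4/(-1))**2 = -2 + (4*(-1))**2 = -2 + (-4)**2 = -2 + 16 = 14)
-45900 - (n*(-5) + G)**2 = -45900 - (14*(-5) - 66)**2 = -45900 - (-70 - 66)**2 = -45900 - 1*(-136)**2 = -45900 - 1*18496 = -45900 - 18496 = -64396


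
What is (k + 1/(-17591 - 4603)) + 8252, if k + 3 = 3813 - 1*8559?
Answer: 77745581/22194 ≈ 3503.0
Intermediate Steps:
k = -4749 (k = -3 + (3813 - 1*8559) = -3 + (3813 - 8559) = -3 - 4746 = -4749)
(k + 1/(-17591 - 4603)) + 8252 = (-4749 + 1/(-17591 - 4603)) + 8252 = (-4749 + 1/(-22194)) + 8252 = (-4749 - 1/22194) + 8252 = -105399307/22194 + 8252 = 77745581/22194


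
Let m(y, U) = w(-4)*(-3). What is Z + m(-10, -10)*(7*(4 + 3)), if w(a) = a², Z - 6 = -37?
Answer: -2383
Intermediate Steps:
Z = -31 (Z = 6 - 37 = -31)
m(y, U) = -48 (m(y, U) = (-4)²*(-3) = 16*(-3) = -48)
Z + m(-10, -10)*(7*(4 + 3)) = -31 - 336*(4 + 3) = -31 - 336*7 = -31 - 48*49 = -31 - 2352 = -2383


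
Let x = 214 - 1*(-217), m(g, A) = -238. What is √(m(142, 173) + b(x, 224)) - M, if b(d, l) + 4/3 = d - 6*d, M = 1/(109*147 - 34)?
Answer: -1/15989 + I*√21549/3 ≈ -6.2543e-5 + 48.932*I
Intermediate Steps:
x = 431 (x = 214 + 217 = 431)
M = 1/15989 (M = 1/(16023 - 34) = 1/15989 ≈ 6.2543e-5)
b(d, l) = -4/3 - 5*d (b(d, l) = -4/3 + (d - 6*d) = -4/3 - 5*d)
√(m(142, 173) + b(x, 224)) - M = √(-238 + (-4/3 - 5*431)) - 1*1/15989 = √(-238 + (-4/3 - 2155)) - 1/15989 = √(-238 - 6469/3) - 1/15989 = √(-7183/3) - 1/15989 = I*√21549/3 - 1/15989 = -1/15989 + I*√21549/3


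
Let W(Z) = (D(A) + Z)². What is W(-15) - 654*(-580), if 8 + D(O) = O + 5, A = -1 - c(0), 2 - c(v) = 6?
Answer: 379545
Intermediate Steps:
c(v) = -4 (c(v) = 2 - 1*6 = 2 - 6 = -4)
A = 3 (A = -1 - 1*(-4) = -1 + 4 = 3)
D(O) = -3 + O (D(O) = -8 + (O + 5) = -8 + (5 + O) = -3 + O)
W(Z) = Z² (W(Z) = ((-3 + 3) + Z)² = (0 + Z)² = Z²)
W(-15) - 654*(-580) = (-15)² - 654*(-580) = 225 + 379320 = 379545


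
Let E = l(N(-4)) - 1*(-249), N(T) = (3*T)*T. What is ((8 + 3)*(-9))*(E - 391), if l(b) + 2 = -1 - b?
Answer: 19107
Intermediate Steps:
N(T) = 3*T²
l(b) = -3 - b (l(b) = -2 + (-1 - b) = -3 - b)
E = 198 (E = (-3 - 3*(-4)²) - 1*(-249) = (-3 - 3*16) + 249 = (-3 - 1*48) + 249 = (-3 - 48) + 249 = -51 + 249 = 198)
((8 + 3)*(-9))*(E - 391) = ((8 + 3)*(-9))*(198 - 391) = (11*(-9))*(-193) = -99*(-193) = 19107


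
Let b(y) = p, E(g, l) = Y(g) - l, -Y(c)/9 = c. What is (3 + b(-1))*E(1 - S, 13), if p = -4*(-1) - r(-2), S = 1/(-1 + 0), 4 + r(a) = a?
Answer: -403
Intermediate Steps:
Y(c) = -9*c
r(a) = -4 + a
S = -1 (S = 1/(-1) = -1)
E(g, l) = -l - 9*g (E(g, l) = -9*g - l = -l - 9*g)
p = 10 (p = -4*(-1) - (-4 - 2) = 4 - 1*(-6) = 4 + 6 = 10)
b(y) = 10
(3 + b(-1))*E(1 - S, 13) = (3 + 10)*(-1*13 - 9*(1 - 1*(-1))) = 13*(-13 - 9*(1 + 1)) = 13*(-13 - 9*2) = 13*(-13 - 18) = 13*(-31) = -403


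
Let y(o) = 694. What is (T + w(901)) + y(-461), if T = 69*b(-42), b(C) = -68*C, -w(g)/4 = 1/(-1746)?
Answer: 172642736/873 ≈ 1.9776e+5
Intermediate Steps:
w(g) = 2/873 (w(g) = -4/(-1746) = -4*(-1/1746) = 2/873)
T = 197064 (T = 69*(-68*(-42)) = 69*2856 = 197064)
(T + w(901)) + y(-461) = (197064 + 2/873) + 694 = 172036874/873 + 694 = 172642736/873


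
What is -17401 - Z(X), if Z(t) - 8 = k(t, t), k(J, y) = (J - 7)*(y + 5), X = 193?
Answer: -54237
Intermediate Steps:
k(J, y) = (-7 + J)*(5 + y)
Z(t) = -27 + t**2 - 2*t (Z(t) = 8 + (-35 - 7*t + 5*t + t*t) = 8 + (-35 - 7*t + 5*t + t**2) = 8 + (-35 + t**2 - 2*t) = -27 + t**2 - 2*t)
-17401 - Z(X) = -17401 - (-27 + 193**2 - 2*193) = -17401 - (-27 + 37249 - 386) = -17401 - 1*36836 = -17401 - 36836 = -54237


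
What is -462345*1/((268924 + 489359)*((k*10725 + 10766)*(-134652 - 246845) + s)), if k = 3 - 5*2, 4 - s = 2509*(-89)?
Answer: -154115/6201216605717158 ≈ -2.4852e-11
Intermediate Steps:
s = 223305 (s = 4 - 2509*(-89) = 4 - 1*(-223301) = 4 + 223301 = 223305)
k = -7 (k = 3 - 10 = -7)
-462345*1/((268924 + 489359)*((k*10725 + 10766)*(-134652 - 246845) + s)) = -462345*1/((268924 + 489359)*((-7*10725 + 10766)*(-134652 - 246845) + 223305)) = -462345*1/(758283*((-75075 + 10766)*(-381497) + 223305)) = -462345*1/(758283*(-64309*(-381497) + 223305)) = -462345*1/(758283*(24533690573 + 223305)) = -462345/(24533913878*758283) = -462345/18603649817151474 = -462345*1/18603649817151474 = -154115/6201216605717158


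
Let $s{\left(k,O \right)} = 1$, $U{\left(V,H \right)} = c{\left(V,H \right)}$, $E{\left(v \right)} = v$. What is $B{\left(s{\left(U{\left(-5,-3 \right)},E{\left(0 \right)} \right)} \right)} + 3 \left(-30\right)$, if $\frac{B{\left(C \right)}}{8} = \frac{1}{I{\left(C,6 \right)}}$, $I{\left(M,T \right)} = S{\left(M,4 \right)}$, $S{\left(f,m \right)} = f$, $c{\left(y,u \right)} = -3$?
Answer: $-82$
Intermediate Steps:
$U{\left(V,H \right)} = -3$
$I{\left(M,T \right)} = M$
$B{\left(C \right)} = \frac{8}{C}$
$B{\left(s{\left(U{\left(-5,-3 \right)},E{\left(0 \right)} \right)} \right)} + 3 \left(-30\right) = \frac{8}{1} + 3 \left(-30\right) = 8 \cdot 1 - 90 = 8 - 90 = -82$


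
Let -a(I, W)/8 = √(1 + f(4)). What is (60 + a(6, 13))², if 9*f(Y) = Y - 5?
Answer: 32912/9 - 640*√2 ≈ 2751.8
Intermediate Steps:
f(Y) = -5/9 + Y/9 (f(Y) = (Y - 5)/9 = (-5 + Y)/9 = -5/9 + Y/9)
a(I, W) = -16*√2/3 (a(I, W) = -8*√(1 + (-5/9 + (⅑)*4)) = -8*√(1 + (-5/9 + 4/9)) = -8*√(1 - ⅑) = -16*√2/3)
(60 + a(6, 13))² = (60 - 16*√2/3)²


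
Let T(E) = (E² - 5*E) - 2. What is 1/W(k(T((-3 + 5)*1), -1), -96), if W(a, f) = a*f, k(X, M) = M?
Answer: 1/96 ≈ 0.010417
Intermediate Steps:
T(E) = -2 + E² - 5*E
1/W(k(T((-3 + 5)*1), -1), -96) = 1/(-1*(-96)) = 1/96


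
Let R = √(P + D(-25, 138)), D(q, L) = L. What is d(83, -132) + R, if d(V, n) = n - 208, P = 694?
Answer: -340 + 8*√13 ≈ -311.16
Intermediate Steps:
d(V, n) = -208 + n
R = 8*√13 (R = √(694 + 138) = √832 = 8*√13 ≈ 28.844)
d(83, -132) + R = (-208 - 132) + 8*√13 = -340 + 8*√13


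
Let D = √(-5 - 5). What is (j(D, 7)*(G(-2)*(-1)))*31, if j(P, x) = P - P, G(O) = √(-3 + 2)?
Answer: 0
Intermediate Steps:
D = I*√10 (D = √(-10) = I*√10 ≈ 3.1623*I)
G(O) = I (G(O) = √(-1) = I)
j(P, x) = 0
(j(D, 7)*(G(-2)*(-1)))*31 = (0*(I*(-1)))*31 = (0*(-I))*31 = 0*31 = 0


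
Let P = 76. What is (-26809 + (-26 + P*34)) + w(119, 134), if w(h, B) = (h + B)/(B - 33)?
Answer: -2449098/101 ≈ -24249.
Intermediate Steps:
w(h, B) = (B + h)/(-33 + B)
(-26809 + (-26 + P*34)) + w(119, 134) = (-26809 + (-26 + 76*34)) + (134 + 119)/(-33 + 134) = (-26809 + (-26 + 2584)) + 253/101 = (-26809 + 2558) + (1/101)*253 = -24251 + 253/101 = -2449098/101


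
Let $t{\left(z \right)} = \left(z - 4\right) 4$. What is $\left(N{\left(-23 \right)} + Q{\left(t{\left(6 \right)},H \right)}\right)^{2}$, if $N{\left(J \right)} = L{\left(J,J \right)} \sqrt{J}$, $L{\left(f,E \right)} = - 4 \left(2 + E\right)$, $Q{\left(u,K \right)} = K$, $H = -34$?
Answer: $-161132 - 5712 i \sqrt{23} \approx -1.6113 \cdot 10^{5} - 27394.0 i$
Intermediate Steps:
$t{\left(z \right)} = -16 + 4 z$ ($t{\left(z \right)} = \left(-4 + z\right) 4 = -16 + 4 z$)
$L{\left(f,E \right)} = -8 - 4 E$
$N{\left(J \right)} = \sqrt{J} \left(-8 - 4 J\right)$ ($N{\left(J \right)} = \left(-8 - 4 J\right) \sqrt{J} = \sqrt{J} \left(-8 - 4 J\right)$)
$\left(N{\left(-23 \right)} + Q{\left(t{\left(6 \right)},H \right)}\right)^{2} = \left(4 \sqrt{-23} \left(-2 - -23\right) - 34\right)^{2} = \left(4 i \sqrt{23} \left(-2 + 23\right) - 34\right)^{2} = \left(4 i \sqrt{23} \cdot 21 - 34\right)^{2} = \left(84 i \sqrt{23} - 34\right)^{2} = \left(-34 + 84 i \sqrt{23}\right)^{2}$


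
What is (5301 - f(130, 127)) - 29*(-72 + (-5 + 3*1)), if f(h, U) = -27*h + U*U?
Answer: -5172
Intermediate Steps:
f(h, U) = U² - 27*h (f(h, U) = -27*h + U² = U² - 27*h)
(5301 - f(130, 127)) - 29*(-72 + (-5 + 3*1)) = (5301 - (127² - 27*130)) - 29*(-72 + (-5 + 3*1)) = (5301 - (16129 - 3510)) - 29*(-72 + (-5 + 3)) = (5301 - 1*12619) - 29*(-72 - 2) = (5301 - 12619) - 29*(-74) = -7318 - 1*(-2146) = -7318 + 2146 = -5172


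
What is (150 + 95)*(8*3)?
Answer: 5880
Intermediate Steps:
(150 + 95)*(8*3) = 245*24 = 5880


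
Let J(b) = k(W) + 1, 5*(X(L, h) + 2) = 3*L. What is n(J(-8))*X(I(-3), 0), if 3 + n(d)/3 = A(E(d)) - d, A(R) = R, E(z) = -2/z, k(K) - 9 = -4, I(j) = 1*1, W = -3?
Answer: 196/5 ≈ 39.200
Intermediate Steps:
I(j) = 1
k(K) = 5 (k(K) = 9 - 4 = 5)
X(L, h) = -2 + 3*L/5 (X(L, h) = -2 + (3*L)/5 = -2 + 3*L/5)
J(b) = 6 (J(b) = 5 + 1 = 6)
n(d) = -9 - 6/d - 3*d (n(d) = -9 + 3*(-2/d - d) = -9 + 3*(-d - 2/d) = -9 + (-6/d - 3*d) = -9 - 6/d - 3*d)
n(J(-8))*X(I(-3), 0) = (-9 - 6/6 - 3*6)*(-2 + (⅗)*1) = (-9 - 6*⅙ - 18)*(-2 + ⅗) = (-9 - 1 - 18)*(-7/5) = -28*(-7/5) = 196/5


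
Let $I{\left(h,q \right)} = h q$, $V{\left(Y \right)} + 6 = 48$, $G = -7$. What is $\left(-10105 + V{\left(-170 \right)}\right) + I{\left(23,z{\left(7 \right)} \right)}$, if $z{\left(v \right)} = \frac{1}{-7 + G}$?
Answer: $- \frac{140905}{14} \approx -10065.0$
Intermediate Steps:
$V{\left(Y \right)} = 42$ ($V{\left(Y \right)} = -6 + 48 = 42$)
$z{\left(v \right)} = - \frac{1}{14}$ ($z{\left(v \right)} = \frac{1}{-7 - 7} = \frac{1}{-14} = - \frac{1}{14}$)
$\left(-10105 + V{\left(-170 \right)}\right) + I{\left(23,z{\left(7 \right)} \right)} = \left(-10105 + 42\right) + 23 \left(- \frac{1}{14}\right) = -10063 - \frac{23}{14} = - \frac{140905}{14}$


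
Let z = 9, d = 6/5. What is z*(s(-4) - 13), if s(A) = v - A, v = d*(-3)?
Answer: -567/5 ≈ -113.40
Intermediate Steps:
d = 6/5 (d = 6*(⅕) = 6/5 ≈ 1.2000)
v = -18/5 (v = (6/5)*(-3) = -18/5 ≈ -3.6000)
s(A) = -18/5 - A
z*(s(-4) - 13) = 9*((-18/5 - 1*(-4)) - 13) = 9*((-18/5 + 4) - 13) = 9*(⅖ - 13) = 9*(-63/5) = -567/5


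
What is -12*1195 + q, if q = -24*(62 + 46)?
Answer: -16932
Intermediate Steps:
q = -2592 (q = -24*108 = -2592)
-12*1195 + q = -12*1195 - 2592 = -14340 - 2592 = -16932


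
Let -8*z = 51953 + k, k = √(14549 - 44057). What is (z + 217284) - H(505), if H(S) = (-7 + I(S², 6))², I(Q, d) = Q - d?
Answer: -520247274833/8 - I*√7377/4 ≈ -6.5031e+10 - 21.472*I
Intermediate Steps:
k = 2*I*√7377 (k = √(-29508) = 2*I*√7377 ≈ 171.78*I)
H(S) = (-13 + S²)² (H(S) = (-7 + (S² - 1*6))² = (-7 + (S² - 6))² = (-7 + (-6 + S²))² = (-13 + S²)²)
z = -51953/8 - I*√7377/4 (z = -(51953 + 2*I*√7377)/8 = -51953/8 - I*√7377/4 ≈ -6494.1 - 21.472*I)
(z + 217284) - H(505) = ((-51953/8 - I*√7377/4) + 217284) - (-13 + 505²)² = (1686319/8 - I*√7377/4) - (-13 + 255025)² = (1686319/8 - I*√7377/4) - 1*255012² = (1686319/8 - I*√7377/4) - 1*65031120144 = (1686319/8 - I*√7377/4) - 65031120144 = -520247274833/8 - I*√7377/4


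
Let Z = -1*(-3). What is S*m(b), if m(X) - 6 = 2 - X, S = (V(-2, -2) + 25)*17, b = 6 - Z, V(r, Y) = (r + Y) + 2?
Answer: 1955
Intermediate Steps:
Z = 3
V(r, Y) = 2 + Y + r (V(r, Y) = (Y + r) + 2 = 2 + Y + r)
b = 3 (b = 6 - 1*3 = 6 - 3 = 3)
S = 391 (S = ((2 - 2 - 2) + 25)*17 = (-2 + 25)*17 = 23*17 = 391)
m(X) = 8 - X (m(X) = 6 + (2 - X) = 8 - X)
S*m(b) = 391*(8 - 1*3) = 391*(8 - 3) = 391*5 = 1955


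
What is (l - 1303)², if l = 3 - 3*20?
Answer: 1849600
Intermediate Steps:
l = -57 (l = 3 - 60 = -57)
(l - 1303)² = (-57 - 1303)² = (-1360)² = 1849600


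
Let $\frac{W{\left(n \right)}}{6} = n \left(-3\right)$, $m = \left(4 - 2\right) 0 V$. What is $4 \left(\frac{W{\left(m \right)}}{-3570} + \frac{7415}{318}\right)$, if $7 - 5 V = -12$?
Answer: $\frac{14830}{159} \approx 93.27$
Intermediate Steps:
$V = \frac{19}{5}$ ($V = \frac{7}{5} - - \frac{12}{5} = \frac{7}{5} + \frac{12}{5} = \frac{19}{5} \approx 3.8$)
$m = 0$ ($m = \left(4 - 2\right) 0 \cdot \frac{19}{5} = 2 \cdot 0 \cdot \frac{19}{5} = 0 \cdot \frac{19}{5} = 0$)
$W{\left(n \right)} = - 18 n$ ($W{\left(n \right)} = 6 n \left(-3\right) = 6 \left(- 3 n\right) = - 18 n$)
$4 \left(\frac{W{\left(m \right)}}{-3570} + \frac{7415}{318}\right) = 4 \left(\frac{\left(-18\right) 0}{-3570} + \frac{7415}{318}\right) = 4 \left(0 \left(- \frac{1}{3570}\right) + 7415 \cdot \frac{1}{318}\right) = 4 \left(0 + \frac{7415}{318}\right) = 4 \cdot \frac{7415}{318} = \frac{14830}{159}$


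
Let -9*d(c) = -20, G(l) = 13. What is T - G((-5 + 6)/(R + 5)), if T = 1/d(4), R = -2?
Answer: -251/20 ≈ -12.550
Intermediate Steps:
d(c) = 20/9 (d(c) = -⅑*(-20) = 20/9)
T = 9/20 (T = 1/(20/9) = 9/20 ≈ 0.45000)
T - G((-5 + 6)/(R + 5)) = 9/20 - 1*13 = 9/20 - 13 = -251/20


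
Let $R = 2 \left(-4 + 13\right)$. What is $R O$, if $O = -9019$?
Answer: $-162342$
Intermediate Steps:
$R = 18$ ($R = 2 \cdot 9 = 18$)
$R O = 18 \left(-9019\right) = -162342$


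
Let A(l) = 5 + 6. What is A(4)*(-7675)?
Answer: -84425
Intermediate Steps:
A(l) = 11
A(4)*(-7675) = 11*(-7675) = -84425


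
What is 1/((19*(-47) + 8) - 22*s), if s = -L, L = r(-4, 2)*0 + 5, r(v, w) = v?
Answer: -1/775 ≈ -0.0012903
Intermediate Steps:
L = 5 (L = -4*0 + 5 = 0 + 5 = 5)
s = -5 (s = -1*5 = -5)
1/((19*(-47) + 8) - 22*s) = 1/((19*(-47) + 8) - 22*(-5)) = 1/((-893 + 8) + 110) = 1/(-885 + 110) = 1/(-775) = -1/775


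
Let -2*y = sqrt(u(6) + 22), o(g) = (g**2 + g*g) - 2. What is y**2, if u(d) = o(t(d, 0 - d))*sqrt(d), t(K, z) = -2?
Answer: 11/2 + 3*sqrt(6)/2 ≈ 9.1742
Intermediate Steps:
o(g) = -2 + 2*g**2 (o(g) = (g**2 + g**2) - 2 = 2*g**2 - 2 = -2 + 2*g**2)
u(d) = 6*sqrt(d) (u(d) = (-2 + 2*(-2)**2)*sqrt(d) = (-2 + 2*4)*sqrt(d) = (-2 + 8)*sqrt(d) = 6*sqrt(d))
y = -sqrt(22 + 6*sqrt(6))/2 (y = -sqrt(6*sqrt(6) + 22)/2 = -sqrt(22 + 6*sqrt(6))/2 ≈ -3.0289)
y**2 = (-sqrt(22 + 6*sqrt(6))/2)**2 = 11/2 + 3*sqrt(6)/2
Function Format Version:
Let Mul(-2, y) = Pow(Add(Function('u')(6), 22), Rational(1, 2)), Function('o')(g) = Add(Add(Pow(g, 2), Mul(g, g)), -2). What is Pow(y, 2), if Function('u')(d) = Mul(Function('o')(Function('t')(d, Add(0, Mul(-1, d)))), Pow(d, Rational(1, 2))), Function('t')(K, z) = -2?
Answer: Add(Rational(11, 2), Mul(Rational(3, 2), Pow(6, Rational(1, 2)))) ≈ 9.1742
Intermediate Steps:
Function('o')(g) = Add(-2, Mul(2, Pow(g, 2))) (Function('o')(g) = Add(Add(Pow(g, 2), Pow(g, 2)), -2) = Add(Mul(2, Pow(g, 2)), -2) = Add(-2, Mul(2, Pow(g, 2))))
Function('u')(d) = Mul(6, Pow(d, Rational(1, 2))) (Function('u')(d) = Mul(Add(-2, Mul(2, Pow(-2, 2))), Pow(d, Rational(1, 2))) = Mul(Add(-2, Mul(2, 4)), Pow(d, Rational(1, 2))) = Mul(Add(-2, 8), Pow(d, Rational(1, 2))) = Mul(6, Pow(d, Rational(1, 2))))
y = Mul(Rational(-1, 2), Pow(Add(22, Mul(6, Pow(6, Rational(1, 2)))), Rational(1, 2))) (y = Mul(Rational(-1, 2), Pow(Add(Mul(6, Pow(6, Rational(1, 2))), 22), Rational(1, 2))) = Mul(Rational(-1, 2), Pow(Add(22, Mul(6, Pow(6, Rational(1, 2)))), Rational(1, 2))) ≈ -3.0289)
Pow(y, 2) = Pow(Mul(Rational(-1, 2), Pow(Add(22, Mul(6, Pow(6, Rational(1, 2)))), Rational(1, 2))), 2) = Add(Rational(11, 2), Mul(Rational(3, 2), Pow(6, Rational(1, 2))))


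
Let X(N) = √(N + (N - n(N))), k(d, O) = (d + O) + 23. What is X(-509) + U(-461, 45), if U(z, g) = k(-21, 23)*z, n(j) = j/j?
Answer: -11525 + I*√1019 ≈ -11525.0 + 31.922*I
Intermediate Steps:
n(j) = 1
k(d, O) = 23 + O + d (k(d, O) = (O + d) + 23 = 23 + O + d)
U(z, g) = 25*z (U(z, g) = (23 + 23 - 21)*z = 25*z)
X(N) = √(-1 + 2*N) (X(N) = √(N + (N - 1*1)) = √(N + (N - 1)) = √(N + (-1 + N)) = √(-1 + 2*N))
X(-509) + U(-461, 45) = √(-1 + 2*(-509)) + 25*(-461) = √(-1 - 1018) - 11525 = √(-1019) - 11525 = I*√1019 - 11525 = -11525 + I*√1019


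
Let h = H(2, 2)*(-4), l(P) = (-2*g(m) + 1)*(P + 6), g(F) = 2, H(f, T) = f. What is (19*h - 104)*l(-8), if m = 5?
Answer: -1536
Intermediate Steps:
l(P) = -18 - 3*P (l(P) = (-2*2 + 1)*(P + 6) = (-4 + 1)*(6 + P) = -3*(6 + P) = -18 - 3*P)
h = -8 (h = 2*(-4) = -8)
(19*h - 104)*l(-8) = (19*(-8) - 104)*(-18 - 3*(-8)) = (-152 - 104)*(-18 + 24) = -256*6 = -1536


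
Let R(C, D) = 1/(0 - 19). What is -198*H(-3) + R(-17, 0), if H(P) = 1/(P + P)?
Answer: 626/19 ≈ 32.947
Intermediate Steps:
H(P) = 1/(2*P)
R(C, D) = -1/19 (R(C, D) = 1/(-19) = -1/19)
-198*H(-3) + R(-17, 0) = -99/(-3) - 1/19 = -99*(-1)/3 - 1/19 = -198*(-⅙) - 1/19 = 33 - 1/19 = 626/19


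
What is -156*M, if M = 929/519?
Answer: -48308/173 ≈ -279.24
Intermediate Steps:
M = 929/519 (M = 929*(1/519) = 929/519 ≈ 1.7900)
-156*M = -156*929/519 = -48308/173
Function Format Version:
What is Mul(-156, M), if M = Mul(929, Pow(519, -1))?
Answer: Rational(-48308, 173) ≈ -279.24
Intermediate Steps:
M = Rational(929, 519) (M = Mul(929, Rational(1, 519)) = Rational(929, 519) ≈ 1.7900)
Mul(-156, M) = Mul(-156, Rational(929, 519)) = Rational(-48308, 173)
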